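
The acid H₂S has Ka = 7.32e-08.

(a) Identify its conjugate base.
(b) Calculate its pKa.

(a) The conjugate base is formed by removing one H⁺ from H₂S, giving HS⁻. (b) pKa = -log(Ka) = -log(7.32e-08) = 7.14.

Conjugate base: HS⁻; pK_a = 7.14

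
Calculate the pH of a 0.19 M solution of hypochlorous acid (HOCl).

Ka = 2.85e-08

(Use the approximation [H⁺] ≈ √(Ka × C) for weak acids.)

[H⁺] = √(Ka × C) = √(2.85e-08 × 0.19) = 7.3587e-05. pH = -log(7.3587e-05)

pH = 4.13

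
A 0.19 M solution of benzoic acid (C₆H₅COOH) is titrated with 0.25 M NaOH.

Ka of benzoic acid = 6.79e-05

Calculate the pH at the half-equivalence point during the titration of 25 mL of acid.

At half-equivalence [HA] = [A⁻], so Henderson-Hasselbalch gives pH = pKa = -log(6.79e-05) = 4.17.

pH = pKa = 4.17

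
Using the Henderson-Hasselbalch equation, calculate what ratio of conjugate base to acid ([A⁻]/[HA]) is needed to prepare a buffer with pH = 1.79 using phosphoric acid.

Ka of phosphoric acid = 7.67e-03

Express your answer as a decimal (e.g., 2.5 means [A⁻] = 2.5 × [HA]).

pKa = -log(7.67e-03) = 2.1152. pH = pKa + log([A⁻]/[HA]), so log([A⁻]/[HA]) = pH − pKa = 1.79 − 2.1152 = -0.3252. [A⁻]/[HA] = 10^(-0.3252) = 0.473

[A⁻]/[HA] = 0.473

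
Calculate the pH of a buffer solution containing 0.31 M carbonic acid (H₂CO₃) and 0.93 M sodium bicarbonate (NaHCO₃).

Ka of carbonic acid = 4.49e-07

pKa = -log(4.49e-07) = 6.35. pH = pKa + log([A⁻]/[HA]) = 6.35 + log(0.93/0.31)

pH = 6.82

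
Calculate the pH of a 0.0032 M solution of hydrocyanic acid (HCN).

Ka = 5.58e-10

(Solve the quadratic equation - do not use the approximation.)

x² + Ka×x - Ka×C = 0. Using quadratic formula: [H⁺] = 1.3360e-06

pH = 5.87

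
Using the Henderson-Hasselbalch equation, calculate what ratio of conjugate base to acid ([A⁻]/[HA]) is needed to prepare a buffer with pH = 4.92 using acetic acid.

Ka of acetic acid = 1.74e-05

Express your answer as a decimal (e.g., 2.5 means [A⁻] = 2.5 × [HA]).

pKa = -log(1.74e-05) = 4.7595. pH = pKa + log([A⁻]/[HA]), so log([A⁻]/[HA]) = pH − pKa = 4.92 − 4.7595 = 0.1605. [A⁻]/[HA] = 10^(0.1605) = 1.45

[A⁻]/[HA] = 1.45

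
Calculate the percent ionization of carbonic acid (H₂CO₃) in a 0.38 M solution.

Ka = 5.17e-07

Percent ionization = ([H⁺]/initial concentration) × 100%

Using Ka equilibrium: x² + Ka×x - Ka×C = 0. Solving: [H⁺] = 4.4298e-04. Percent = (4.4298e-04/0.38) × 100

Percent ionization = 0.117%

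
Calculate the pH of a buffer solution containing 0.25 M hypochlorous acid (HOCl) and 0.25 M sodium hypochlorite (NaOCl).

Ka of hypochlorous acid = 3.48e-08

pKa = -log(3.48e-08) = 7.46. pH = pKa + log([A⁻]/[HA]) = 7.46 + log(0.25/0.25)

pH = 7.46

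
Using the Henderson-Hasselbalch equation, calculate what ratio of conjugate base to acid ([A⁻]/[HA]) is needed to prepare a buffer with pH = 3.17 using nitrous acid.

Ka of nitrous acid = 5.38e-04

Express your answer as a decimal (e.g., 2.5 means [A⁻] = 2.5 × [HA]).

pKa = -log(5.38e-04) = 3.2692. pH = pKa + log([A⁻]/[HA]), so log([A⁻]/[HA]) = pH − pKa = 3.17 − 3.2692 = -0.0992. [A⁻]/[HA] = 10^(-0.0992) = 0.796

[A⁻]/[HA] = 0.796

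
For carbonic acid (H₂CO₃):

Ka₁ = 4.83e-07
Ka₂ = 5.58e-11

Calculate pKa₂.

pKa₂ = -log(Ka₂) = -log(5.58e-11) = 10.25.

pK_{a2} = 10.25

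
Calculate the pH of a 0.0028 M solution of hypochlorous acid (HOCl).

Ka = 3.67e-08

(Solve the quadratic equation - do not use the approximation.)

x² + Ka×x - Ka×C = 0. Using quadratic formula: [H⁺] = 1.0119e-05

pH = 4.99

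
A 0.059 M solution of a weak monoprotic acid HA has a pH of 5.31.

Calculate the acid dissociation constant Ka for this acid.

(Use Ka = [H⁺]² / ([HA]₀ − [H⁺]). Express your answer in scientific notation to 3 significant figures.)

[H⁺] = 10^(−pH) = 10^(−5.31) = 4.898e-06 M. For HA ⇌ H⁺ + A⁻, Ka = [H⁺][A⁻]/[HA] = [H⁺]² / ([HA]₀ − [H⁺]) = (4.898e-06)² / (0.059 − 4.898e-06) = 4.07e-10.

K_a = 4.07e-10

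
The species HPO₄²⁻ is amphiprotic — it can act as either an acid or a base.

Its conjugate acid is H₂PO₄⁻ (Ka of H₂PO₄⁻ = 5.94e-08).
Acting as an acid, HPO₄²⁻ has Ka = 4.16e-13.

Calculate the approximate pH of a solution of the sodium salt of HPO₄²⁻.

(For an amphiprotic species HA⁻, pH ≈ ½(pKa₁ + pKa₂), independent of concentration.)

pKa₁ = -log(5.94e-08) = 7.23; pKa₂ = -log(4.16e-13) = 12.38. For an amphiprotic species, pH ≈ ½(pKa₁ + pKa₂) = ½(7.23 + 12.38) = 9.80.

pH = 9.80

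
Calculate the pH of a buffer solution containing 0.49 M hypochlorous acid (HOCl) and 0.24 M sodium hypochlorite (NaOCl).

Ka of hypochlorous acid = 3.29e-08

pKa = -log(3.29e-08) = 7.48. pH = pKa + log([A⁻]/[HA]) = 7.48 + log(0.24/0.49)

pH = 7.17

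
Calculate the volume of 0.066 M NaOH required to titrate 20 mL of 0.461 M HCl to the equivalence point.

At equivalence: moles acid = moles base. moles HCl = 0.461 × 20/1000 = 0.00922 mol. V_base = moles / 0.066 × 1000 = 139.7 mL.

V_{base} = 139.7 mL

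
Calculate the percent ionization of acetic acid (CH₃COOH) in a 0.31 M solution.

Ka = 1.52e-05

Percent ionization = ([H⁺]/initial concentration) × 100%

Using Ka equilibrium: x² + Ka×x - Ka×C = 0. Solving: [H⁺] = 2.1631e-03. Percent = (2.1631e-03/0.31) × 100

Percent ionization = 0.698%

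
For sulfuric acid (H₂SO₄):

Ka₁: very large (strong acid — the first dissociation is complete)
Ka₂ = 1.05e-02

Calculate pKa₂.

pKa₂ = -log(Ka₂) = -log(1.05e-02) = 1.98.

pK_{a2} = 1.98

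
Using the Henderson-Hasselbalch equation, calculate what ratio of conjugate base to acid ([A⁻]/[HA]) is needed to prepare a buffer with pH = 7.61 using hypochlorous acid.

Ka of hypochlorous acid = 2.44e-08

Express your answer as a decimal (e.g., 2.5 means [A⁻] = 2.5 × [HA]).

pKa = -log(2.44e-08) = 7.6126. pH = pKa + log([A⁻]/[HA]), so log([A⁻]/[HA]) = pH − pKa = 7.61 − 7.6126 = -0.0026. [A⁻]/[HA] = 10^(-0.0026) = 0.994

[A⁻]/[HA] = 0.994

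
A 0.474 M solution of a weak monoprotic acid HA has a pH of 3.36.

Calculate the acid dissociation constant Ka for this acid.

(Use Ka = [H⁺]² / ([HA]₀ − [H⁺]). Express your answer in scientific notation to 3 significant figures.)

[H⁺] = 10^(−pH) = 10^(−3.36) = 4.365e-04 M. For HA ⇌ H⁺ + A⁻, Ka = [H⁺][A⁻]/[HA] = [H⁺]² / ([HA]₀ − [H⁺]) = (4.365e-04)² / (0.474 − 4.365e-04) = 4.02e-07.

K_a = 4.02e-07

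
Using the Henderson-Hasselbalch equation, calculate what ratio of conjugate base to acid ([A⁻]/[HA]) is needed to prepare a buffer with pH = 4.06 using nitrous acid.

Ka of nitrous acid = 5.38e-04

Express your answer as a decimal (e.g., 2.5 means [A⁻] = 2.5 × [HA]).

pKa = -log(5.38e-04) = 3.2692. pH = pKa + log([A⁻]/[HA]), so log([A⁻]/[HA]) = pH − pKa = 4.06 − 3.2692 = 0.7908. [A⁻]/[HA] = 10^(0.7908) = 6.18

[A⁻]/[HA] = 6.18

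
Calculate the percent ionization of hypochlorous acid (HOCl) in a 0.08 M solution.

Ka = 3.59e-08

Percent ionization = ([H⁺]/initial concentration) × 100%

Using Ka equilibrium: x² + Ka×x - Ka×C = 0. Solving: [H⁺] = 5.3573e-05. Percent = (5.3573e-05/0.08) × 100

Percent ionization = 0.067%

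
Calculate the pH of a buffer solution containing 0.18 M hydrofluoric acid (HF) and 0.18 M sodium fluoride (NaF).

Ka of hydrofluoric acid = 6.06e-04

pKa = -log(6.06e-04) = 3.22. pH = pKa + log([A⁻]/[HA]) = 3.22 + log(0.18/0.18)

pH = 3.22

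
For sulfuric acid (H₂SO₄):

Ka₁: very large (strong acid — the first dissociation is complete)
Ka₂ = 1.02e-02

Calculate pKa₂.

pKa₂ = -log(Ka₂) = -log(1.02e-02) = 1.99.

pK_{a2} = 1.99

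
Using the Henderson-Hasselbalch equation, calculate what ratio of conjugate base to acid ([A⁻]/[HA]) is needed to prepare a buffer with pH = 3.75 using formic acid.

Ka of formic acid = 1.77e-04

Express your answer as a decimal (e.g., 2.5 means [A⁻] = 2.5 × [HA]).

pKa = -log(1.77e-04) = 3.7520. pH = pKa + log([A⁻]/[HA]), so log([A⁻]/[HA]) = pH − pKa = 3.75 − 3.7520 = -0.0020. [A⁻]/[HA] = 10^(-0.0020) = 0.995

[A⁻]/[HA] = 0.995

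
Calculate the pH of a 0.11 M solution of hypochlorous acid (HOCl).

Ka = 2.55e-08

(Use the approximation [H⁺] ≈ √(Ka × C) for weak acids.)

[H⁺] = √(Ka × C) = √(2.55e-08 × 0.11) = 5.2962e-05. pH = -log(5.2962e-05)

pH = 4.28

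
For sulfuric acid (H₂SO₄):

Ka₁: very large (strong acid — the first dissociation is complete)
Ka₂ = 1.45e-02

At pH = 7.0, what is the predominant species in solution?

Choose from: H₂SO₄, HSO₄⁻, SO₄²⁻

The first dissociation is complete, so H₂SO₄ itself is never the predominant species in water; pKa₂ = -log(1.45e-02) = 1.84. For a polyprotic acid the predominant species crosses at each pKa: below pKa_n the protonated form dominates, above it the deprotonated form does. At pH = 7.0, the predominant species is SO₄²⁻.

SO₄²⁻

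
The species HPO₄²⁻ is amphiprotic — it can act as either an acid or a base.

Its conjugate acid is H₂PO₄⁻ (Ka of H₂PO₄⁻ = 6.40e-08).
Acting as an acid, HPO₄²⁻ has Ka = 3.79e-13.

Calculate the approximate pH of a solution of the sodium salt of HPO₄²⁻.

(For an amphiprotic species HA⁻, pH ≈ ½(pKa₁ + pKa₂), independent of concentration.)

pKa₁ = -log(6.40e-08) = 7.19; pKa₂ = -log(3.79e-13) = 12.42. For an amphiprotic species, pH ≈ ½(pKa₁ + pKa₂) = ½(7.19 + 12.42) = 9.81.

pH = 9.81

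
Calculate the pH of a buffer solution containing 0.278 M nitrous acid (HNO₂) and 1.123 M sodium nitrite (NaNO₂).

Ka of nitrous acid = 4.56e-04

pKa = -log(4.56e-04) = 3.34. pH = pKa + log([A⁻]/[HA]) = 3.34 + log(1.123/0.278)

pH = 3.95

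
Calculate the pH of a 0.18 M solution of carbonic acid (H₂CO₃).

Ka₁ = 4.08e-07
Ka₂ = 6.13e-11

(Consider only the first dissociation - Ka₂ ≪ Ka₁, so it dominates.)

First dissociation dominates. From Ka₁ = [H⁺][HA⁻]/[H₂A], x² + Ka₁·x − Ka₁·C = 0 with C = 0.18 M and Ka₁ = 4.08e-07. Solving: [H⁺] = (−Ka₁ + √(Ka₁² + 4·Ka₁·C)) / 2 = 2.7079e-04 M. pH = -log(2.7079e-04) = 3.57.

pH = 3.57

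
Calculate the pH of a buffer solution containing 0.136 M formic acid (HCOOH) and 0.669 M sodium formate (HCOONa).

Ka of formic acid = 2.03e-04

pKa = -log(2.03e-04) = 3.69. pH = pKa + log([A⁻]/[HA]) = 3.69 + log(0.669/0.136)

pH = 4.38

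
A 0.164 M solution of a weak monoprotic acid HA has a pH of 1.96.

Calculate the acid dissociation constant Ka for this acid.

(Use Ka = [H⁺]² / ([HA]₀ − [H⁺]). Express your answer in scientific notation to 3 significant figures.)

[H⁺] = 10^(−pH) = 10^(−1.96) = 1.096e-02 M. For HA ⇌ H⁺ + A⁻, Ka = [H⁺][A⁻]/[HA] = [H⁺]² / ([HA]₀ − [H⁺]) = (1.096e-02)² / (0.164 − 1.096e-02) = 7.86e-04.

K_a = 7.86e-04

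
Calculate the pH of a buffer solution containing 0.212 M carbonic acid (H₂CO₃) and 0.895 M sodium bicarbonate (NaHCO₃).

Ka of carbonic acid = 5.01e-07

pKa = -log(5.01e-07) = 6.30. pH = pKa + log([A⁻]/[HA]) = 6.30 + log(0.895/0.212)

pH = 6.93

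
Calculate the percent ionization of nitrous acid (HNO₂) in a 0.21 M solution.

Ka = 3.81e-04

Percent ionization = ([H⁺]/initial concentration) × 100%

Using Ka equilibrium: x² + Ka×x - Ka×C = 0. Solving: [H⁺] = 8.7564e-03. Percent = (8.7564e-03/0.21) × 100

Percent ionization = 4.17%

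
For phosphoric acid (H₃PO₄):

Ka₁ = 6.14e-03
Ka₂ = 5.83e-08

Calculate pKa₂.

pKa₂ = -log(Ka₂) = -log(5.83e-08) = 7.23.

pK_{a2} = 7.23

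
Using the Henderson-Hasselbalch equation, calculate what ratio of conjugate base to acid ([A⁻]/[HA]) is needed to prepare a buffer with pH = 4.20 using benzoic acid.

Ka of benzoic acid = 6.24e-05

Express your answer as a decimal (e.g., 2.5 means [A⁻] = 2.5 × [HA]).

pKa = -log(6.24e-05) = 4.2048. pH = pKa + log([A⁻]/[HA]), so log([A⁻]/[HA]) = pH − pKa = 4.20 − 4.2048 = -0.0048. [A⁻]/[HA] = 10^(-0.0048) = 0.989

[A⁻]/[HA] = 0.989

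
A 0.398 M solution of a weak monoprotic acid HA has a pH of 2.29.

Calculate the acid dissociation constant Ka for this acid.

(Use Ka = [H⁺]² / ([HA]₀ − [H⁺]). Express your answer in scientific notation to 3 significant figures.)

[H⁺] = 10^(−pH) = 10^(−2.29) = 5.129e-03 M. For HA ⇌ H⁺ + A⁻, Ka = [H⁺][A⁻]/[HA] = [H⁺]² / ([HA]₀ − [H⁺]) = (5.129e-03)² / (0.398 − 5.129e-03) = 6.69e-05.

K_a = 6.69e-05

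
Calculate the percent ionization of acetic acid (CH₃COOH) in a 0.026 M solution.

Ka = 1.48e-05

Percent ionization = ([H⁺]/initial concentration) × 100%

Using Ka equilibrium: x² + Ka×x - Ka×C = 0. Solving: [H⁺] = 6.1297e-04. Percent = (6.1297e-04/0.026) × 100

Percent ionization = 2.36%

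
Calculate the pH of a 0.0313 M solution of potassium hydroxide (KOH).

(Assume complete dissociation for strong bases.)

[OH⁻] = 0.0313 M for strong base. pOH = -log[OH⁻] = 1.50, pH = 14 - pOH

pH = 12.50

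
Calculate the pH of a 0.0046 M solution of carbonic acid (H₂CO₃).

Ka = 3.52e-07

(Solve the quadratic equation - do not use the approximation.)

x² + Ka×x - Ka×C = 0. Using quadratic formula: [H⁺] = 4.0064e-05

pH = 4.40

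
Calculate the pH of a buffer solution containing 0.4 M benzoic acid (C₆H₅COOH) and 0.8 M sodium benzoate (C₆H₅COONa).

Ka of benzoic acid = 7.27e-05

pKa = -log(7.27e-05) = 4.14. pH = pKa + log([A⁻]/[HA]) = 4.14 + log(0.8/0.4)

pH = 4.44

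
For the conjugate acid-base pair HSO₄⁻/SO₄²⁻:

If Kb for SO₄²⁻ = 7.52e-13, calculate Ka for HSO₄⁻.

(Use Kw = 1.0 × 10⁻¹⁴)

For a conjugate pair Ka × Kb = Kw, so Ka = Kw/Kb = 1.0 × 10⁻¹⁴ / 7.52e-13 = 1.33e-02.

K_a = 1.33e-02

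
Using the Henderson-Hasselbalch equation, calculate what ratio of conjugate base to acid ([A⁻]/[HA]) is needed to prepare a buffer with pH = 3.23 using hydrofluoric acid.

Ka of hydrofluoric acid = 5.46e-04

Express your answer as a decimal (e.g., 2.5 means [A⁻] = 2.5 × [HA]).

pKa = -log(5.46e-04) = 3.2628. pH = pKa + log([A⁻]/[HA]), so log([A⁻]/[HA]) = pH − pKa = 3.23 − 3.2628 = -0.0328. [A⁻]/[HA] = 10^(-0.0328) = 0.927

[A⁻]/[HA] = 0.927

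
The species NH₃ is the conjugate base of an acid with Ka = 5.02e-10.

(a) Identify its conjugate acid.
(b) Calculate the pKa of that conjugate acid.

(a) The conjugate acid is formed by adding one H⁺ to NH₃, giving NH₄⁺. (b) pKa = -log(Ka) = -log(5.02e-10) = 9.30.

Conjugate acid: NH₄⁺; pK_a = 9.30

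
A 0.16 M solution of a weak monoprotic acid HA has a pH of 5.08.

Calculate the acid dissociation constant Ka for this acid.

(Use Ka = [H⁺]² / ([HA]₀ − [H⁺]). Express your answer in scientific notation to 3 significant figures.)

[H⁺] = 10^(−pH) = 10^(−5.08) = 8.318e-06 M. For HA ⇌ H⁺ + A⁻, Ka = [H⁺][A⁻]/[HA] = [H⁺]² / ([HA]₀ − [H⁺]) = (8.318e-06)² / (0.16 − 8.318e-06) = 4.32e-10.

K_a = 4.32e-10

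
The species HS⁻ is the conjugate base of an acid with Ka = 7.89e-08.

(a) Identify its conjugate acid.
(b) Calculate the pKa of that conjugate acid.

(a) The conjugate acid is formed by adding one H⁺ to HS⁻, giving H₂S. (b) pKa = -log(Ka) = -log(7.89e-08) = 7.10.

Conjugate acid: H₂S; pK_a = 7.10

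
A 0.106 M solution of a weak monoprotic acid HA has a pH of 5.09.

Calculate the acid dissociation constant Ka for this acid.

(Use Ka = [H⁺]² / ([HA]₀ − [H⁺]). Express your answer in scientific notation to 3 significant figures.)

[H⁺] = 10^(−pH) = 10^(−5.09) = 8.128e-06 M. For HA ⇌ H⁺ + A⁻, Ka = [H⁺][A⁻]/[HA] = [H⁺]² / ([HA]₀ − [H⁺]) = (8.128e-06)² / (0.106 − 8.128e-06) = 6.23e-10.

K_a = 6.23e-10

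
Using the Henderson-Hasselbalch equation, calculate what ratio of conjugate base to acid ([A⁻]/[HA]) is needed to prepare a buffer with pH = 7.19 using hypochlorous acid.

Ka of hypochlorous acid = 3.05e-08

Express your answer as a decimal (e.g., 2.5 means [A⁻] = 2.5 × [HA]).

pKa = -log(3.05e-08) = 7.5157. pH = pKa + log([A⁻]/[HA]), so log([A⁻]/[HA]) = pH − pKa = 7.19 − 7.5157 = -0.3257. [A⁻]/[HA] = 10^(-0.3257) = 0.472

[A⁻]/[HA] = 0.472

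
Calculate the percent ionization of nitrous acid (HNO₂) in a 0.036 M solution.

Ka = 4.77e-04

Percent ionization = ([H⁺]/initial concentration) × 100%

Using Ka equilibrium: x² + Ka×x - Ka×C = 0. Solving: [H⁺] = 3.9123e-03. Percent = (3.9123e-03/0.036) × 100

Percent ionization = 10.9%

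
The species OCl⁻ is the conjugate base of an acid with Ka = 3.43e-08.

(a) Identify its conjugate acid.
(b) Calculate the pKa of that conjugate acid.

(a) The conjugate acid is formed by adding one H⁺ to OCl⁻, giving HOCl. (b) pKa = -log(Ka) = -log(3.43e-08) = 7.46.

Conjugate acid: HOCl; pK_a = 7.46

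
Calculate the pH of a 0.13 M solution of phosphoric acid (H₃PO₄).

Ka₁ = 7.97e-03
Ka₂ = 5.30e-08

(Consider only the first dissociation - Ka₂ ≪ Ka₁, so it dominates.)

First dissociation dominates. From Ka₁ = [H⁺][HA⁻]/[H₂A], x² + Ka₁·x − Ka₁·C = 0 with C = 0.13 M and Ka₁ = 7.97e-03. Solving: [H⁺] = (−Ka₁ + √(Ka₁² + 4·Ka₁·C)) / 2 = 2.8449e-02 M. pH = -log(2.8449e-02) = 1.55.

pH = 1.55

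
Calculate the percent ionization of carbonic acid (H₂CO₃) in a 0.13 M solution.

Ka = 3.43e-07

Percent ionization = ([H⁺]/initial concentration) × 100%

Using Ka equilibrium: x² + Ka×x - Ka×C = 0. Solving: [H⁺] = 2.1099e-04. Percent = (2.1099e-04/0.13) × 100

Percent ionization = 0.162%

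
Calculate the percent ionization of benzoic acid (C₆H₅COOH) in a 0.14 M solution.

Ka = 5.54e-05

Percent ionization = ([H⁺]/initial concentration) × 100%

Using Ka equilibrium: x² + Ka×x - Ka×C = 0. Solving: [H⁺] = 2.7574e-03. Percent = (2.7574e-03/0.14) × 100

Percent ionization = 1.97%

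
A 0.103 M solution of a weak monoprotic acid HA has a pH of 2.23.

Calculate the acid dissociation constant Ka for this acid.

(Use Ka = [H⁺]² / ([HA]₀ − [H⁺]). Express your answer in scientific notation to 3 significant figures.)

[H⁺] = 10^(−pH) = 10^(−2.23) = 5.888e-03 M. For HA ⇌ H⁺ + A⁻, Ka = [H⁺][A⁻]/[HA] = [H⁺]² / ([HA]₀ − [H⁺]) = (5.888e-03)² / (0.103 − 5.888e-03) = 3.57e-04.

K_a = 3.57e-04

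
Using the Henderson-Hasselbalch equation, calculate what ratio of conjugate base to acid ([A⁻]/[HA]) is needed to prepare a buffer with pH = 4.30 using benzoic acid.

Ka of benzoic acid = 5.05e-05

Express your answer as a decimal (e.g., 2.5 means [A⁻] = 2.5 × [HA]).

pKa = -log(5.05e-05) = 4.2967. pH = pKa + log([A⁻]/[HA]), so log([A⁻]/[HA]) = pH − pKa = 4.30 − 4.2967 = 0.0033. [A⁻]/[HA] = 10^(0.0033) = 1.01

[A⁻]/[HA] = 1.01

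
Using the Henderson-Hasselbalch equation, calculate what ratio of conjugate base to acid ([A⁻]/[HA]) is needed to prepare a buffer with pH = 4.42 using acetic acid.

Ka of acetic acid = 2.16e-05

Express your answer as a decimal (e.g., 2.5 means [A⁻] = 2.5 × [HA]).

pKa = -log(2.16e-05) = 4.6655. pH = pKa + log([A⁻]/[HA]), so log([A⁻]/[HA]) = pH − pKa = 4.42 − 4.6655 = -0.2455. [A⁻]/[HA] = 10^(-0.2455) = 0.568

[A⁻]/[HA] = 0.568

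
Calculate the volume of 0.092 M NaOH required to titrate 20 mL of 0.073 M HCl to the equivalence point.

At equivalence: moles acid = moles base. moles HCl = 0.073 × 20/1000 = 0.00146 mol. V_base = moles / 0.092 × 1000 = 15.9 mL.

V_{base} = 15.9 mL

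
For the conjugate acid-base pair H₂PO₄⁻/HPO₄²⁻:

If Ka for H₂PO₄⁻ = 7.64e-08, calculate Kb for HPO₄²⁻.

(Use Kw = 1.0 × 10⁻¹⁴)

For a conjugate pair Ka × Kb = Kw, so Kb = Kw/Ka = 1.0 × 10⁻¹⁴ / 7.64e-08 = 1.31e-07.

K_b = 1.31e-07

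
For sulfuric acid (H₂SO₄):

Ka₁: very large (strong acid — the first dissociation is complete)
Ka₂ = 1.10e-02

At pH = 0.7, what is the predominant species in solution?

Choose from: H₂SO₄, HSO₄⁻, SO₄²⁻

The first dissociation is complete, so H₂SO₄ itself is never the predominant species in water; pKa₂ = -log(1.10e-02) = 1.96. For a polyprotic acid the predominant species crosses at each pKa: below pKa_n the protonated form dominates, above it the deprotonated form does. At pH = 0.7, the predominant species is HSO₄⁻.

HSO₄⁻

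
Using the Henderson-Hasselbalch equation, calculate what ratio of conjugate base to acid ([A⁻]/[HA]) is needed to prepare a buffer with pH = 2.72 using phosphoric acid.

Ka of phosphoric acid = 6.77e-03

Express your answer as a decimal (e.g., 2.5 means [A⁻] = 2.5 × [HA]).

pKa = -log(6.77e-03) = 2.1694. pH = pKa + log([A⁻]/[HA]), so log([A⁻]/[HA]) = pH − pKa = 2.72 − 2.1694 = 0.5506. [A⁻]/[HA] = 10^(0.5506) = 3.55

[A⁻]/[HA] = 3.55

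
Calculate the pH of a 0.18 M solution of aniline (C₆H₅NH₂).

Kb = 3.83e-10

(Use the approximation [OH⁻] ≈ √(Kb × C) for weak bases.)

[OH⁻] = √(Kb × C) = √(3.83e-10 × 0.18) = 8.3030e-06. pOH = 5.08, pH = 14 - pOH

pH = 8.92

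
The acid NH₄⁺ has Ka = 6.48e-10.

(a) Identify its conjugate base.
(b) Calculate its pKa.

(a) The conjugate base is formed by removing one H⁺ from NH₄⁺, giving NH₃. (b) pKa = -log(Ka) = -log(6.48e-10) = 9.19.

Conjugate base: NH₃; pK_a = 9.19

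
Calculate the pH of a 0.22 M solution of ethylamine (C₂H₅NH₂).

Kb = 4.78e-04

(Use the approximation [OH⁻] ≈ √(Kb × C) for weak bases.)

[OH⁻] = √(Kb × C) = √(4.78e-04 × 0.22) = 1.0255e-02. pOH = 1.99, pH = 14 - pOH

pH = 12.01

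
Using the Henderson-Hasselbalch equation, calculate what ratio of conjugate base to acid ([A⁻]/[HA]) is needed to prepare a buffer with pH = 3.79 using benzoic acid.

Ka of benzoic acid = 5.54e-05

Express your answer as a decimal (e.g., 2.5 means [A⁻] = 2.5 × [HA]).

pKa = -log(5.54e-05) = 4.2565. pH = pKa + log([A⁻]/[HA]), so log([A⁻]/[HA]) = pH − pKa = 3.79 − 4.2565 = -0.4665. [A⁻]/[HA] = 10^(-0.4665) = 0.342

[A⁻]/[HA] = 0.342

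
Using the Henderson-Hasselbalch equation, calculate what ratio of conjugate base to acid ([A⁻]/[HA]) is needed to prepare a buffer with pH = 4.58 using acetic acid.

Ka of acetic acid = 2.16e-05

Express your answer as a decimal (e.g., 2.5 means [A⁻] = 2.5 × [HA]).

pKa = -log(2.16e-05) = 4.6655. pH = pKa + log([A⁻]/[HA]), so log([A⁻]/[HA]) = pH − pKa = 4.58 − 4.6655 = -0.0855. [A⁻]/[HA] = 10^(-0.0855) = 0.821

[A⁻]/[HA] = 0.821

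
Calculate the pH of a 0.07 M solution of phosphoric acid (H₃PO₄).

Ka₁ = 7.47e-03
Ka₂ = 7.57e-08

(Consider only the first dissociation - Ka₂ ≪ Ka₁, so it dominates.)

First dissociation dominates. From Ka₁ = [H⁺][HA⁻]/[H₂A], x² + Ka₁·x − Ka₁·C = 0 with C = 0.07 M and Ka₁ = 7.47e-03. Solving: [H⁺] = (−Ka₁ + √(Ka₁² + 4·Ka₁·C)) / 2 = 1.9435e-02 M. pH = -log(1.9435e-02) = 1.71.

pH = 1.71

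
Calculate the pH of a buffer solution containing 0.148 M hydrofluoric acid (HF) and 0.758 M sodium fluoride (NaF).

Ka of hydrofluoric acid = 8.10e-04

pKa = -log(8.10e-04) = 3.09. pH = pKa + log([A⁻]/[HA]) = 3.09 + log(0.758/0.148)

pH = 3.80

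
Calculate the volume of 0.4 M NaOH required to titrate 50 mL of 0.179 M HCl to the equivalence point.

At equivalence: moles acid = moles base. moles HCl = 0.179 × 50/1000 = 0.00895 mol. V_base = moles / 0.4 × 1000 = 22.4 mL.

V_{base} = 22.4 mL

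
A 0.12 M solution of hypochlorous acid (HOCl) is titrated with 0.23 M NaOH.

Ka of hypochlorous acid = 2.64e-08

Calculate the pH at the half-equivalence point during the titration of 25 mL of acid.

At half-equivalence [HA] = [A⁻], so Henderson-Hasselbalch gives pH = pKa = -log(2.64e-08) = 7.58.

pH = pKa = 7.58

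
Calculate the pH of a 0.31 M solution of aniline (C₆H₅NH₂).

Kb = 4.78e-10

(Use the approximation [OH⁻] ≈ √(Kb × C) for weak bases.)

[OH⁻] = √(Kb × C) = √(4.78e-10 × 0.31) = 1.2173e-05. pOH = 4.91, pH = 14 - pOH

pH = 9.09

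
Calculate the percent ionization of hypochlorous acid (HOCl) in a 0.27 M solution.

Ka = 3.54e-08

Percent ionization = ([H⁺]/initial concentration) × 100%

Using Ka equilibrium: x² + Ka×x - Ka×C = 0. Solving: [H⁺] = 9.7747e-05. Percent = (9.7747e-05/0.27) × 100

Percent ionization = 0.0362%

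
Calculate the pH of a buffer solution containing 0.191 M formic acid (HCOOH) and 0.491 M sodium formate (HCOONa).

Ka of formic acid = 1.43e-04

pKa = -log(1.43e-04) = 3.84. pH = pKa + log([A⁻]/[HA]) = 3.84 + log(0.491/0.191)

pH = 4.25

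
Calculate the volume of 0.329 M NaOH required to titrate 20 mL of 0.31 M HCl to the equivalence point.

At equivalence: moles acid = moles base. moles HCl = 0.31 × 20/1000 = 0.0062 mol. V_base = moles / 0.329 × 1000 = 18.8 mL.

V_{base} = 18.8 mL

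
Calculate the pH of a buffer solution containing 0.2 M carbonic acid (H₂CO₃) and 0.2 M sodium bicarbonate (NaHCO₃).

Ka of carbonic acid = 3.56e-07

pKa = -log(3.56e-07) = 6.45. pH = pKa + log([A⁻]/[HA]) = 6.45 + log(0.2/0.2)

pH = 6.45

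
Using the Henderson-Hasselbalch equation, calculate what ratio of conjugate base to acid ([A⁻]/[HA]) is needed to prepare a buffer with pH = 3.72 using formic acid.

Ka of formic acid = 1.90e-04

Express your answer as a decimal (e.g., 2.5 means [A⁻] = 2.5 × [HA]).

pKa = -log(1.90e-04) = 3.7212. pH = pKa + log([A⁻]/[HA]), so log([A⁻]/[HA]) = pH − pKa = 3.72 − 3.7212 = -0.0012. [A⁻]/[HA] = 10^(-0.0012) = 0.997

[A⁻]/[HA] = 0.997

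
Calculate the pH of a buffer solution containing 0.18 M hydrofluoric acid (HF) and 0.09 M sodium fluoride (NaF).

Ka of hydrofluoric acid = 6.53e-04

pKa = -log(6.53e-04) = 3.19. pH = pKa + log([A⁻]/[HA]) = 3.19 + log(0.09/0.18)

pH = 2.88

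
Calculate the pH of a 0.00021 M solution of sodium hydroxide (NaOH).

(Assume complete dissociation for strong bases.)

[OH⁻] = 0.00021 M for strong base. pOH = -log[OH⁻] = 3.68, pH = 14 - pOH

pH = 10.32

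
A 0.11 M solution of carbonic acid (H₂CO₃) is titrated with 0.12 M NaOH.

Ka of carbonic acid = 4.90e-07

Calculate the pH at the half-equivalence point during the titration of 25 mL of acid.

At half-equivalence [HA] = [A⁻], so Henderson-Hasselbalch gives pH = pKa = -log(4.90e-07) = 6.31.

pH = pKa = 6.31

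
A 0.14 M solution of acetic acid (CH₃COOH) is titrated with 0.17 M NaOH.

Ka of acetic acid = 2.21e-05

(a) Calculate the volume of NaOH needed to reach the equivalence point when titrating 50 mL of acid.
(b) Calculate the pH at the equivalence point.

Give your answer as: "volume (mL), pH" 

moles acid = 0.14 × 50/1000 = 0.007 mol; V_base = moles/0.17 × 1000 = 41.2 mL. At equivalence only the conjugate base is present: [A⁻] = 0.007/0.091 = 7.6774e-02 M. Kb = Kw/Ka = 4.52e-10; [OH⁻] = √(Kb × [A⁻]) = 5.8940e-06; pOH = 5.23; pH = 14 - pOH = 8.77.

V = 41.2 mL, pH = 8.77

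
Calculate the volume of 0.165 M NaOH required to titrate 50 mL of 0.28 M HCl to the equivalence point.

At equivalence: moles acid = moles base. moles HCl = 0.28 × 50/1000 = 0.014 mol. V_base = moles / 0.165 × 1000 = 84.8 mL.

V_{base} = 84.8 mL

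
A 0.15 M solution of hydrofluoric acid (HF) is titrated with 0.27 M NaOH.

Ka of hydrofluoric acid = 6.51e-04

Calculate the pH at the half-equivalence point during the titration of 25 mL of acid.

At half-equivalence [HA] = [A⁻], so Henderson-Hasselbalch gives pH = pKa = -log(6.51e-04) = 3.19.

pH = pKa = 3.19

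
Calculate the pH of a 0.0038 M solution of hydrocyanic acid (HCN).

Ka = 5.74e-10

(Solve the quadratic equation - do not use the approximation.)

x² + Ka×x - Ka×C = 0. Using quadratic formula: [H⁺] = 1.4766e-06

pH = 5.83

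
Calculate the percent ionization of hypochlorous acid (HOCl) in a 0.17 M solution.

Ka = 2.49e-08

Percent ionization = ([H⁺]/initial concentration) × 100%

Using Ka equilibrium: x² + Ka×x - Ka×C = 0. Solving: [H⁺] = 6.5049e-05. Percent = (6.5049e-05/0.17) × 100

Percent ionization = 0.0383%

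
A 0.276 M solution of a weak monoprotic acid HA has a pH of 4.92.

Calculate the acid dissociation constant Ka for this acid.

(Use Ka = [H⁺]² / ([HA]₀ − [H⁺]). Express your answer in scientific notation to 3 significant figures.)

[H⁺] = 10^(−pH) = 10^(−4.92) = 1.202e-05 M. For HA ⇌ H⁺ + A⁻, Ka = [H⁺][A⁻]/[HA] = [H⁺]² / ([HA]₀ − [H⁺]) = (1.202e-05)² / (0.276 − 1.202e-05) = 5.24e-10.

K_a = 5.24e-10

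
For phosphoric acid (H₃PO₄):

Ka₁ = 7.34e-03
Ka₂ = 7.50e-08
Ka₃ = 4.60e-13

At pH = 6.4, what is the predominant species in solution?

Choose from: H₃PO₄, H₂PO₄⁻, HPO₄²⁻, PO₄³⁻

pKa₁ = 2.13, pKa₂ = 7.12, pKa₃ = 12.34. For a polyprotic acid the predominant species crosses at each pKa: below pKa_n the protonated form dominates, above it the deprotonated form does. At pH = 6.4, the predominant species is H₂PO₄⁻.

H₂PO₄⁻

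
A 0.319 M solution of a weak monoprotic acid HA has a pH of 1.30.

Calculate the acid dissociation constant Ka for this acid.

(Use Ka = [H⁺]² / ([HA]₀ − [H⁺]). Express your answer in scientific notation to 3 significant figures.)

[H⁺] = 10^(−pH) = 10^(−1.30) = 5.012e-02 M. For HA ⇌ H⁺ + A⁻, Ka = [H⁺][A⁻]/[HA] = [H⁺]² / ([HA]₀ − [H⁺]) = (5.012e-02)² / (0.319 − 5.012e-02) = 9.34e-03.

K_a = 9.34e-03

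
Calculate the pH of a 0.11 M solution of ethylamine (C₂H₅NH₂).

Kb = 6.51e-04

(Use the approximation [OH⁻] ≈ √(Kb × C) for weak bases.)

[OH⁻] = √(Kb × C) = √(6.51e-04 × 0.11) = 8.4623e-03. pOH = 2.07, pH = 14 - pOH

pH = 11.93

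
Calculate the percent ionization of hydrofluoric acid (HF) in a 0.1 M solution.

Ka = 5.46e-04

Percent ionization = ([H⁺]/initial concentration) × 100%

Using Ka equilibrium: x² + Ka×x - Ka×C = 0. Solving: [H⁺] = 7.1212e-03. Percent = (7.1212e-03/0.1) × 100

Percent ionization = 7.12%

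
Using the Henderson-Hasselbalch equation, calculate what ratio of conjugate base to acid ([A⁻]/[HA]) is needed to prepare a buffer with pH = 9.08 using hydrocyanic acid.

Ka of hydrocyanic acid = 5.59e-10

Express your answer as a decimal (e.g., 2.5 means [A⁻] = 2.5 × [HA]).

pKa = -log(5.59e-10) = 9.2526. pH = pKa + log([A⁻]/[HA]), so log([A⁻]/[HA]) = pH − pKa = 9.08 − 9.2526 = -0.1726. [A⁻]/[HA] = 10^(-0.1726) = 0.672

[A⁻]/[HA] = 0.672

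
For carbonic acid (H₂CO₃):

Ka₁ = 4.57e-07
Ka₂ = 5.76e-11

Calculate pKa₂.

pKa₂ = -log(Ka₂) = -log(5.76e-11) = 10.24.

pK_{a2} = 10.24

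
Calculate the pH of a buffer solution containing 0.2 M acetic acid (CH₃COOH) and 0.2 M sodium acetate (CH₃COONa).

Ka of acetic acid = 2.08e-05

pKa = -log(2.08e-05) = 4.68. pH = pKa + log([A⁻]/[HA]) = 4.68 + log(0.2/0.2)

pH = 4.68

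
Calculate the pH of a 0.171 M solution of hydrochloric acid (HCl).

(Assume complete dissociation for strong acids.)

[H⁺] = 0.171 M for strong acid. pH = -log[H⁺] = -log(0.171)

pH = 0.77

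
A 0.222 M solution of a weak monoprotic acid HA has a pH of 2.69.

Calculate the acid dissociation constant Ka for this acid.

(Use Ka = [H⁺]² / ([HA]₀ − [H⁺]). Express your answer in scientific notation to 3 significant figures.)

[H⁺] = 10^(−pH) = 10^(−2.69) = 2.042e-03 M. For HA ⇌ H⁺ + A⁻, Ka = [H⁺][A⁻]/[HA] = [H⁺]² / ([HA]₀ − [H⁺]) = (2.042e-03)² / (0.222 − 2.042e-03) = 1.90e-05.

K_a = 1.90e-05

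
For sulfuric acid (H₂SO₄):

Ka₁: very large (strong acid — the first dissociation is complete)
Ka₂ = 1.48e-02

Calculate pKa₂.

pKa₂ = -log(Ka₂) = -log(1.48e-02) = 1.83.

pK_{a2} = 1.83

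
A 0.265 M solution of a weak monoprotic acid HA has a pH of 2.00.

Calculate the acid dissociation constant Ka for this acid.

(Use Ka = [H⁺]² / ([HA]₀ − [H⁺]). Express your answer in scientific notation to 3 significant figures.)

[H⁺] = 10^(−pH) = 10^(−2.00) = 1.000e-02 M. For HA ⇌ H⁺ + A⁻, Ka = [H⁺][A⁻]/[HA] = [H⁺]² / ([HA]₀ − [H⁺]) = (1.000e-02)² / (0.265 − 1.000e-02) = 3.92e-04.

K_a = 3.92e-04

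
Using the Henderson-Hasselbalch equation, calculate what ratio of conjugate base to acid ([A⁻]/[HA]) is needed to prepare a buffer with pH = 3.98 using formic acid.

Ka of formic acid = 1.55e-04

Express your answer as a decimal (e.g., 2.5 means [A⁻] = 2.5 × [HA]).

pKa = -log(1.55e-04) = 3.8097. pH = pKa + log([A⁻]/[HA]), so log([A⁻]/[HA]) = pH − pKa = 3.98 − 3.8097 = 0.1703. [A⁻]/[HA] = 10^(0.1703) = 1.48

[A⁻]/[HA] = 1.48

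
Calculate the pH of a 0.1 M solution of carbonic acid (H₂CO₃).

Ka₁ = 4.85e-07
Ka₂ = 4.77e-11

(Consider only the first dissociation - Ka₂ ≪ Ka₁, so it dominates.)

First dissociation dominates. From Ka₁ = [H⁺][HA⁻]/[H₂A], x² + Ka₁·x − Ka₁·C = 0 with C = 0.1 M and Ka₁ = 4.85e-07. Solving: [H⁺] = (−Ka₁ + √(Ka₁² + 4·Ka₁·C)) / 2 = 2.1998e-04 M. pH = -log(2.1998e-04) = 3.66.

pH = 3.66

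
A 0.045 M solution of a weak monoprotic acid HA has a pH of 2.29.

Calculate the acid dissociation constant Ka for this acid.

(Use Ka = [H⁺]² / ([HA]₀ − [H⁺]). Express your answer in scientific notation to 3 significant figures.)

[H⁺] = 10^(−pH) = 10^(−2.29) = 5.129e-03 M. For HA ⇌ H⁺ + A⁻, Ka = [H⁺][A⁻]/[HA] = [H⁺]² / ([HA]₀ − [H⁺]) = (5.129e-03)² / (0.045 − 5.129e-03) = 6.60e-04.

K_a = 6.60e-04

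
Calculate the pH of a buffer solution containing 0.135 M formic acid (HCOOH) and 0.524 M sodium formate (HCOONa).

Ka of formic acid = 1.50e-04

pKa = -log(1.50e-04) = 3.82. pH = pKa + log([A⁻]/[HA]) = 3.82 + log(0.524/0.135)

pH = 4.41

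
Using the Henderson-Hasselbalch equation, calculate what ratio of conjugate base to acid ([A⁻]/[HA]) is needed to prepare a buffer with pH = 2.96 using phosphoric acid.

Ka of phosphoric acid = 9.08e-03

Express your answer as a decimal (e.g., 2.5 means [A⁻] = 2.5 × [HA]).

pKa = -log(9.08e-03) = 2.0419. pH = pKa + log([A⁻]/[HA]), so log([A⁻]/[HA]) = pH − pKa = 2.96 − 2.0419 = 0.9181. [A⁻]/[HA] = 10^(0.9181) = 8.28

[A⁻]/[HA] = 8.28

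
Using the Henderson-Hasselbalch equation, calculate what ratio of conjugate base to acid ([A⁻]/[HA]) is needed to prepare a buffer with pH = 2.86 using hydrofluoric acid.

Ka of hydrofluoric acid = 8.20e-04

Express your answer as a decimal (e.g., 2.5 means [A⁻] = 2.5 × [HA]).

pKa = -log(8.20e-04) = 3.0862. pH = pKa + log([A⁻]/[HA]), so log([A⁻]/[HA]) = pH − pKa = 2.86 − 3.0862 = -0.2262. [A⁻]/[HA] = 10^(-0.2262) = 0.594

[A⁻]/[HA] = 0.594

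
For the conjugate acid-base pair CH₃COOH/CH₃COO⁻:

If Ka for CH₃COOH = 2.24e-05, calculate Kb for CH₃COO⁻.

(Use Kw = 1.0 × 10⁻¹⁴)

For a conjugate pair Ka × Kb = Kw, so Kb = Kw/Ka = 1.0 × 10⁻¹⁴ / 2.24e-05 = 4.46e-10.

K_b = 4.46e-10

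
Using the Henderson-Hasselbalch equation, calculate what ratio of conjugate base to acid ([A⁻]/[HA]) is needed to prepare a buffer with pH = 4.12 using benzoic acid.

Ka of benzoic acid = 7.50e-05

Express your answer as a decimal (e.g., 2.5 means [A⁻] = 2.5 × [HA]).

pKa = -log(7.50e-05) = 4.1249. pH = pKa + log([A⁻]/[HA]), so log([A⁻]/[HA]) = pH − pKa = 4.12 − 4.1249 = -0.0049. [A⁻]/[HA] = 10^(-0.0049) = 0.989

[A⁻]/[HA] = 0.989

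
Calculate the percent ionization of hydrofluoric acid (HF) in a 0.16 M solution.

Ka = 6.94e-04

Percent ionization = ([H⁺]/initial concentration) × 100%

Using Ka equilibrium: x² + Ka×x - Ka×C = 0. Solving: [H⁺] = 1.0196e-02. Percent = (1.0196e-02/0.16) × 100

Percent ionization = 6.37%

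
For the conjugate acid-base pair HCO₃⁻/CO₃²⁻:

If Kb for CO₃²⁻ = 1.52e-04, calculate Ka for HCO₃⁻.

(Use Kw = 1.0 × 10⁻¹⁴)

For a conjugate pair Ka × Kb = Kw, so Ka = Kw/Kb = 1.0 × 10⁻¹⁴ / 1.52e-04 = 6.58e-11.

K_a = 6.58e-11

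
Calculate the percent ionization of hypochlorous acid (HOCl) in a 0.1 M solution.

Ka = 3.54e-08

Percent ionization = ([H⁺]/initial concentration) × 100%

Using Ka equilibrium: x² + Ka×x - Ka×C = 0. Solving: [H⁺] = 5.9480e-05. Percent = (5.9480e-05/0.1) × 100

Percent ionization = 0.0595%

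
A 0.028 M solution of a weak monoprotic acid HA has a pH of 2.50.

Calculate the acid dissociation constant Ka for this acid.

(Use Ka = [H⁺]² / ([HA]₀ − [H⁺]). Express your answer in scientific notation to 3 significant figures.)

[H⁺] = 10^(−pH) = 10^(−2.50) = 3.162e-03 M. For HA ⇌ H⁺ + A⁻, Ka = [H⁺][A⁻]/[HA] = [H⁺]² / ([HA]₀ − [H⁺]) = (3.162e-03)² / (0.028 − 3.162e-03) = 4.03e-04.

K_a = 4.03e-04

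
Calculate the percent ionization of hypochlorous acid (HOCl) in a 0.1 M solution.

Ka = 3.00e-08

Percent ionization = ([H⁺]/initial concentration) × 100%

Using Ka equilibrium: x² + Ka×x - Ka×C = 0. Solving: [H⁺] = 5.4757e-05. Percent = (5.4757e-05/0.1) × 100

Percent ionization = 0.0548%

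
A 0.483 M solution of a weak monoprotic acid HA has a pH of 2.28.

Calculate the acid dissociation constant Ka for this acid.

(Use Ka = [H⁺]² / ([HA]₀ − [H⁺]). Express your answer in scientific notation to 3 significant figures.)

[H⁺] = 10^(−pH) = 10^(−2.28) = 5.248e-03 M. For HA ⇌ H⁺ + A⁻, Ka = [H⁺][A⁻]/[HA] = [H⁺]² / ([HA]₀ − [H⁺]) = (5.248e-03)² / (0.483 − 5.248e-03) = 5.76e-05.

K_a = 5.76e-05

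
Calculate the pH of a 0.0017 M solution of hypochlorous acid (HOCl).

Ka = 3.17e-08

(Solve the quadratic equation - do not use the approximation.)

x² + Ka×x - Ka×C = 0. Using quadratic formula: [H⁺] = 7.3251e-06

pH = 5.14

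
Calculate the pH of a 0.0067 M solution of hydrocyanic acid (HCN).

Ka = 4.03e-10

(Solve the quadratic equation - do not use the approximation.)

x² + Ka×x - Ka×C = 0. Using quadratic formula: [H⁺] = 1.6430e-06

pH = 5.78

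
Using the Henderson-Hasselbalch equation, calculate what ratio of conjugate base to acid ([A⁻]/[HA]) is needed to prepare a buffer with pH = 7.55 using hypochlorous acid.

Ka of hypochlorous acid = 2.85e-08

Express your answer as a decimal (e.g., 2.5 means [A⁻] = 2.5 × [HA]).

pKa = -log(2.85e-08) = 7.5452. pH = pKa + log([A⁻]/[HA]), so log([A⁻]/[HA]) = pH − pKa = 7.55 − 7.5452 = 0.0048. [A⁻]/[HA] = 10^(0.0048) = 1.01

[A⁻]/[HA] = 1.01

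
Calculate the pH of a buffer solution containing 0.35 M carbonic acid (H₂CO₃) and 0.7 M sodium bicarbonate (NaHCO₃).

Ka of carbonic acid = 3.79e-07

pKa = -log(3.79e-07) = 6.42. pH = pKa + log([A⁻]/[HA]) = 6.42 + log(0.7/0.35)

pH = 6.72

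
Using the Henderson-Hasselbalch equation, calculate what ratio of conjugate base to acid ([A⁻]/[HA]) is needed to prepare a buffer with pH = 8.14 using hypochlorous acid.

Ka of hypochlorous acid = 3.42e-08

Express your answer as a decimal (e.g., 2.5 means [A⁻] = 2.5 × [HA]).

pKa = -log(3.42e-08) = 7.4660. pH = pKa + log([A⁻]/[HA]), so log([A⁻]/[HA]) = pH − pKa = 8.14 − 7.4660 = 0.6740. [A⁻]/[HA] = 10^(0.6740) = 4.72

[A⁻]/[HA] = 4.72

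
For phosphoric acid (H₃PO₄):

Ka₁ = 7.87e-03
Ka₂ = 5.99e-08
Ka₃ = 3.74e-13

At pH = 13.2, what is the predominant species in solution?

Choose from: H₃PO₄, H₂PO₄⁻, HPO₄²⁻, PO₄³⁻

pKa₁ = 2.10, pKa₂ = 7.22, pKa₃ = 12.43. For a polyprotic acid the predominant species crosses at each pKa: below pKa_n the protonated form dominates, above it the deprotonated form does. At pH = 13.2, the predominant species is PO₄³⁻.

PO₄³⁻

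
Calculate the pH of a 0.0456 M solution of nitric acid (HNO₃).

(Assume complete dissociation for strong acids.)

[H⁺] = 0.0456 M for strong acid. pH = -log[H⁺] = -log(0.0456)

pH = 1.34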